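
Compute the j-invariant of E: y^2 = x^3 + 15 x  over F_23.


Delta = -16(4 a^3 + 27 b^2) mod 23 = 16
-1728 * (4 a)^3 = -1728 * (4*15)^3 mod 23 = 2
j = 2 * 16^(-1) mod 23 = 3

j = 3 (mod 23)


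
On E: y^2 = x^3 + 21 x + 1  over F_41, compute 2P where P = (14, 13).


Doubling: s = (3 x1^2 + a) / (2 y1)
s = (3*14^2 + 21) / (2*13) mod 41 = 25
x3 = s^2 - 2 x1 mod 41 = 25^2 - 2*14 = 23
y3 = s (x1 - x3) - y1 mod 41 = 25 * (14 - 23) - 13 = 8

2P = (23, 8)


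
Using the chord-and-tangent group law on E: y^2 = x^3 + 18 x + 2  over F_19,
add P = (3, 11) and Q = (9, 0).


P != Q, so use the chord formula.
s = (y2 - y1) / (x2 - x1) = (8) / (6) mod 19 = 14
x3 = s^2 - x1 - x2 mod 19 = 14^2 - 3 - 9 = 13
y3 = s (x1 - x3) - y1 mod 19 = 14 * (3 - 13) - 11 = 1

P + Q = (13, 1)


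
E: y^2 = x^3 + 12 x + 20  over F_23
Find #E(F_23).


For each x in F_23, count y with y^2 = x^3 + 12 x + 20 mod 23:
  x = 2: RHS = 6, y in [11, 12]  -> 2 point(s)
  x = 6: RHS = 9, y in [3, 20]  -> 2 point(s)
  x = 9: RHS = 6, y in [11, 12]  -> 2 point(s)
  x = 10: RHS = 13, y in [6, 17]  -> 2 point(s)
  x = 12: RHS = 6, y in [11, 12]  -> 2 point(s)
  x = 13: RHS = 4, y in [2, 21]  -> 2 point(s)
  x = 17: RHS = 8, y in [10, 13]  -> 2 point(s)
  x = 19: RHS = 0, y in [0]  -> 1 point(s)
  x = 20: RHS = 3, y in [7, 16]  -> 2 point(s)
Affine points: 17. Add the point at infinity: total = 18.

#E(F_23) = 18


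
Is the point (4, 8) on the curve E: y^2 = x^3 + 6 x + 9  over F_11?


Check whether y^2 = x^3 + 6 x + 9 (mod 11) for (x, y) = (4, 8).
LHS: y^2 = 8^2 mod 11 = 9
RHS: x^3 + 6 x + 9 = 4^3 + 6*4 + 9 mod 11 = 9
LHS = RHS

Yes, on the curve


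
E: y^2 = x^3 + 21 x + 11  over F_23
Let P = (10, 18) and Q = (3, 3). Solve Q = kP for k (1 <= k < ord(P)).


Enumerate multiples of P until we hit Q = (3, 3):
  1P = (10, 18)
  2P = (6, 10)
  3P = (11, 3)
  4P = (20, 17)
  5P = (19, 22)
  6P = (3, 3)
Match found at i = 6.

k = 6


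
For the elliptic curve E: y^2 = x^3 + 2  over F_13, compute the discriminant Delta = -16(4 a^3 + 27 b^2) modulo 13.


4 a^3 + 27 b^2 = 4*0^3 + 27*2^2 = 0 + 108 = 108
Delta = -16 * (108) = -1728
Delta mod 13 = 1

Delta = 1 (mod 13)


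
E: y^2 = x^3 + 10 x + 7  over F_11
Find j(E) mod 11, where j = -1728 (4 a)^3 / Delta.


Delta = -16(4 a^3 + 27 b^2) mod 11 = 5
-1728 * (4 a)^3 = -1728 * (4*10)^3 mod 11 = 9
j = 9 * 5^(-1) mod 11 = 4

j = 4 (mod 11)


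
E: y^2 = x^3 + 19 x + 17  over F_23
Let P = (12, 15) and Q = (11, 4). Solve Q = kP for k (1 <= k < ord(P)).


Enumerate multiples of P until we hit Q = (11, 4):
  1P = (12, 15)
  2P = (3, 3)
  3P = (20, 5)
  4P = (17, 20)
  5P = (18, 2)
  6P = (6, 18)
  7P = (11, 19)
  8P = (16, 1)
  9P = (13, 0)
  10P = (16, 22)
  11P = (11, 4)
Match found at i = 11.

k = 11


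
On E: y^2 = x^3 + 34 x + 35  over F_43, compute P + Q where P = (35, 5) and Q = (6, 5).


P != Q, so use the chord formula.
s = (y2 - y1) / (x2 - x1) = (0) / (14) mod 43 = 0
x3 = s^2 - x1 - x2 mod 43 = 0^2 - 35 - 6 = 2
y3 = s (x1 - x3) - y1 mod 43 = 0 * (35 - 2) - 5 = 38

P + Q = (2, 38)


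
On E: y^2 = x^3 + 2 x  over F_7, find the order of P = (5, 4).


Compute successive multiples of P until we hit O:
  1P = (5, 4)
  2P = (4, 3)
  3P = (6, 2)
  4P = (0, 0)
  5P = (6, 5)
  6P = (4, 4)
  7P = (5, 3)
  8P = O

ord(P) = 8


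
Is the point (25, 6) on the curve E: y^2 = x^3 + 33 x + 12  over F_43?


Check whether y^2 = x^3 + 33 x + 12 (mod 43) for (x, y) = (25, 6).
LHS: y^2 = 6^2 mod 43 = 36
RHS: x^3 + 33 x + 12 = 25^3 + 33*25 + 12 mod 43 = 36
LHS = RHS

Yes, on the curve


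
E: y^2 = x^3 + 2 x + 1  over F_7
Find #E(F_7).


For each x in F_7, count y with y^2 = x^3 + 2 x + 1 mod 7:
  x = 0: RHS = 1, y in [1, 6]  -> 2 point(s)
  x = 1: RHS = 4, y in [2, 5]  -> 2 point(s)
Affine points: 4. Add the point at infinity: total = 5.

#E(F_7) = 5


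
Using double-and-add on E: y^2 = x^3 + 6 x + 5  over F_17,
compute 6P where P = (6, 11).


k = 6 = 110_2 (binary, LSB first: 011)
Double-and-add from P = (6, 11):
  bit 0 = 0: acc unchanged = O
  bit 1 = 1: acc = O + (6, 6) = (6, 6)
  bit 2 = 1: acc = (6, 6) + (6, 11) = O

6P = O


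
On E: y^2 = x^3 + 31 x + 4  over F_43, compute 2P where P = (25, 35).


Doubling: s = (3 x1^2 + a) / (2 y1)
s = (3*25^2 + 31) / (2*35) mod 43 = 26
x3 = s^2 - 2 x1 mod 43 = 26^2 - 2*25 = 24
y3 = s (x1 - x3) - y1 mod 43 = 26 * (25 - 24) - 35 = 34

2P = (24, 34)


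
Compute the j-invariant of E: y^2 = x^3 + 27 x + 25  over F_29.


Delta = -16(4 a^3 + 27 b^2) mod 29 = 9
-1728 * (4 a)^3 = -1728 * (4*27)^3 mod 29 = 4
j = 4 * 9^(-1) mod 29 = 23

j = 23 (mod 29)


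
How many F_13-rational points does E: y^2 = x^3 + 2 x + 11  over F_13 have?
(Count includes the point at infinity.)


For each x in F_13, count y with y^2 = x^3 + 2 x + 11 mod 13:
  x = 1: RHS = 1, y in [1, 12]  -> 2 point(s)
  x = 2: RHS = 10, y in [6, 7]  -> 2 point(s)
  x = 5: RHS = 3, y in [4, 9]  -> 2 point(s)
  x = 7: RHS = 4, y in [2, 11]  -> 2 point(s)
  x = 9: RHS = 4, y in [2, 11]  -> 2 point(s)
  x = 10: RHS = 4, y in [2, 11]  -> 2 point(s)
  x = 11: RHS = 12, y in [5, 8]  -> 2 point(s)
Affine points: 14. Add the point at infinity: total = 15.

#E(F_13) = 15


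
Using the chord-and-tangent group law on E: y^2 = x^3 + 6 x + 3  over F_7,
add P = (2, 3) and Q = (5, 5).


P != Q, so use the chord formula.
s = (y2 - y1) / (x2 - x1) = (2) / (3) mod 7 = 3
x3 = s^2 - x1 - x2 mod 7 = 3^2 - 2 - 5 = 2
y3 = s (x1 - x3) - y1 mod 7 = 3 * (2 - 2) - 3 = 4

P + Q = (2, 4)


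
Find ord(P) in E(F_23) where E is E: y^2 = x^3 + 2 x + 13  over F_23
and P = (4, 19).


Compute successive multiples of P until we hit O:
  1P = (4, 19)
  2P = (21, 1)
  3P = (7, 18)
  4P = (7, 5)
  5P = (21, 22)
  6P = (4, 4)
  7P = O

ord(P) = 7


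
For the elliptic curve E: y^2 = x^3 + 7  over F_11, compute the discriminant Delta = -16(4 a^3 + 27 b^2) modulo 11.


4 a^3 + 27 b^2 = 4*0^3 + 27*7^2 = 0 + 1323 = 1323
Delta = -16 * (1323) = -21168
Delta mod 11 = 7

Delta = 7 (mod 11)


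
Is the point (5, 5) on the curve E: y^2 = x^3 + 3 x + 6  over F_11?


Check whether y^2 = x^3 + 3 x + 6 (mod 11) for (x, y) = (5, 5).
LHS: y^2 = 5^2 mod 11 = 3
RHS: x^3 + 3 x + 6 = 5^3 + 3*5 + 6 mod 11 = 3
LHS = RHS

Yes, on the curve


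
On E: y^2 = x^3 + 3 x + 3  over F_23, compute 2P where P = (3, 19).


Doubling: s = (3 x1^2 + a) / (2 y1)
s = (3*3^2 + 3) / (2*19) mod 23 = 2
x3 = s^2 - 2 x1 mod 23 = 2^2 - 2*3 = 21
y3 = s (x1 - x3) - y1 mod 23 = 2 * (3 - 21) - 19 = 14

2P = (21, 14)


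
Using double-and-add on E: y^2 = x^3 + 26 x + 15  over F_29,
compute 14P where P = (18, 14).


k = 14 = 1110_2 (binary, LSB first: 0111)
Double-and-add from P = (18, 14):
  bit 0 = 0: acc unchanged = O
  bit 1 = 1: acc = O + (21, 22) = (21, 22)
  bit 2 = 1: acc = (21, 22) + (17, 11) = (4, 3)
  bit 3 = 1: acc = (4, 3) + (20, 3) = (5, 26)

14P = (5, 26)


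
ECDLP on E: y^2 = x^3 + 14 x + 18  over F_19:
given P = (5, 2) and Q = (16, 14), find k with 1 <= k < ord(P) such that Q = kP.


Enumerate multiples of P until we hit Q = (16, 14):
  1P = (5, 2)
  2P = (16, 5)
  3P = (2, 4)
  4P = (4, 10)
  5P = (17, 18)
  6P = (3, 7)
  7P = (3, 12)
  8P = (17, 1)
  9P = (4, 9)
  10P = (2, 15)
  11P = (16, 14)
Match found at i = 11.

k = 11


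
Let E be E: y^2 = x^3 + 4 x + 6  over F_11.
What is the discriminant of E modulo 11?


4 a^3 + 27 b^2 = 4*4^3 + 27*6^2 = 256 + 972 = 1228
Delta = -16 * (1228) = -19648
Delta mod 11 = 9

Delta = 9 (mod 11)


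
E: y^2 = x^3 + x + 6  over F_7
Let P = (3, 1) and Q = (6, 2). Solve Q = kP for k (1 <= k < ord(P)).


Enumerate multiples of P until we hit Q = (6, 2):
  1P = (3, 1)
  2P = (1, 6)
  3P = (4, 5)
  4P = (2, 3)
  5P = (6, 5)
  6P = (6, 2)
Match found at i = 6.

k = 6


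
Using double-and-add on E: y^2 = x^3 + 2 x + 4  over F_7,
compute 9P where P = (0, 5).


k = 9 = 1001_2 (binary, LSB first: 1001)
Double-and-add from P = (0, 5):
  bit 0 = 1: acc = O + (0, 5) = (0, 5)
  bit 1 = 0: acc unchanged = (0, 5)
  bit 2 = 0: acc unchanged = (0, 5)
  bit 3 = 1: acc = (0, 5) + (2, 4) = (0, 2)

9P = (0, 2)


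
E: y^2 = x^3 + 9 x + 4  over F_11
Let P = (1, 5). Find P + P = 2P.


Doubling: s = (3 x1^2 + a) / (2 y1)
s = (3*1^2 + 9) / (2*5) mod 11 = 10
x3 = s^2 - 2 x1 mod 11 = 10^2 - 2*1 = 10
y3 = s (x1 - x3) - y1 mod 11 = 10 * (1 - 10) - 5 = 4

2P = (10, 4)


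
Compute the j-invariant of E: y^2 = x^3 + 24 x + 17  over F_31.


Delta = -16(4 a^3 + 27 b^2) mod 31 = 24
-1728 * (4 a)^3 = -1728 * (4*24)^3 mod 31 = 30
j = 30 * 24^(-1) mod 31 = 9

j = 9 (mod 31)


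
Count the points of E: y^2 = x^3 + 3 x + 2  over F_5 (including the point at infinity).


For each x in F_5, count y with y^2 = x^3 + 3 x + 2 mod 5:
  x = 1: RHS = 1, y in [1, 4]  -> 2 point(s)
  x = 2: RHS = 1, y in [1, 4]  -> 2 point(s)
Affine points: 4. Add the point at infinity: total = 5.

#E(F_5) = 5


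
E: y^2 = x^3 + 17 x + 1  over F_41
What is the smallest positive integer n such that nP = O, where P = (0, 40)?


Compute successive multiples of P until we hit O:
  1P = (0, 40)
  2P = (21, 36)
  3P = (2, 17)
  4P = (38, 28)
  5P = (19, 7)
  6P = (14, 21)
  7P = (37, 19)
  8P = (29, 23)
  ... (continuing to 26P)
  26P = O

ord(P) = 26


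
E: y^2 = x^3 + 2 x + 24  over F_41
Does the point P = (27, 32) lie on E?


Check whether y^2 = x^3 + 2 x + 24 (mod 41) for (x, y) = (27, 32).
LHS: y^2 = 32^2 mod 41 = 40
RHS: x^3 + 2 x + 24 = 27^3 + 2*27 + 24 mod 41 = 40
LHS = RHS

Yes, on the curve


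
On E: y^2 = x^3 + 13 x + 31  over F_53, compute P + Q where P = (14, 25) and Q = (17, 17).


P != Q, so use the chord formula.
s = (y2 - y1) / (x2 - x1) = (45) / (3) mod 53 = 15
x3 = s^2 - x1 - x2 mod 53 = 15^2 - 14 - 17 = 35
y3 = s (x1 - x3) - y1 mod 53 = 15 * (14 - 35) - 25 = 31

P + Q = (35, 31)


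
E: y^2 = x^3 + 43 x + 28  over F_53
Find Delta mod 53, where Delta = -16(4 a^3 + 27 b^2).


4 a^3 + 27 b^2 = 4*43^3 + 27*28^2 = 318028 + 21168 = 339196
Delta = -16 * (339196) = -5427136
Delta mod 53 = 11

Delta = 11 (mod 53)


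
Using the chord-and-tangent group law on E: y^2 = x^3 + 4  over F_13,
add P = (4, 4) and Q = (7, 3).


P != Q, so use the chord formula.
s = (y2 - y1) / (x2 - x1) = (12) / (3) mod 13 = 4
x3 = s^2 - x1 - x2 mod 13 = 4^2 - 4 - 7 = 5
y3 = s (x1 - x3) - y1 mod 13 = 4 * (4 - 5) - 4 = 5

P + Q = (5, 5)


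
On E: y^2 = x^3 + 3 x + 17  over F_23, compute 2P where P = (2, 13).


Doubling: s = (3 x1^2 + a) / (2 y1)
s = (3*2^2 + 3) / (2*13) mod 23 = 5
x3 = s^2 - 2 x1 mod 23 = 5^2 - 2*2 = 21
y3 = s (x1 - x3) - y1 mod 23 = 5 * (2 - 21) - 13 = 7

2P = (21, 7)


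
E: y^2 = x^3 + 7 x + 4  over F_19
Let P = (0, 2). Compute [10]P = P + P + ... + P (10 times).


k = 10 = 1010_2 (binary, LSB first: 0101)
Double-and-add from P = (0, 2):
  bit 0 = 0: acc unchanged = O
  bit 1 = 1: acc = O + (9, 6) = (9, 6)
  bit 2 = 0: acc unchanged = (9, 6)
  bit 3 = 1: acc = (9, 6) + (11, 14) = (15, 8)

10P = (15, 8)


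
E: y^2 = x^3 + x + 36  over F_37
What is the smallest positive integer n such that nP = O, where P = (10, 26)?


Compute successive multiples of P until we hit O:
  1P = (10, 26)
  2P = (13, 10)
  3P = (26, 10)
  4P = (2, 3)
  5P = (35, 27)
  6P = (1, 1)
  7P = (36, 21)
  8P = (12, 0)
  ... (continuing to 16P)
  16P = O

ord(P) = 16


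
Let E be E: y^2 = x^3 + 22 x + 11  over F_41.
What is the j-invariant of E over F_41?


Delta = -16(4 a^3 + 27 b^2) mod 41 = 33
-1728 * (4 a)^3 = -1728 * (4*22)^3 mod 41 = 16
j = 16 * 33^(-1) mod 41 = 39

j = 39 (mod 41)


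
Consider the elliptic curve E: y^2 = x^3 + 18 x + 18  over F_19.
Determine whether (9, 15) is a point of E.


Check whether y^2 = x^3 + 18 x + 18 (mod 19) for (x, y) = (9, 15).
LHS: y^2 = 15^2 mod 19 = 16
RHS: x^3 + 18 x + 18 = 9^3 + 18*9 + 18 mod 19 = 16
LHS = RHS

Yes, on the curve


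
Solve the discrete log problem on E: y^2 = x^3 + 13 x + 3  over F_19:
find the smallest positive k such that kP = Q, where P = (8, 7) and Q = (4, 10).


Enumerate multiples of P until we hit Q = (4, 10):
  1P = (8, 7)
  2P = (12, 5)
  3P = (4, 10)
Match found at i = 3.

k = 3


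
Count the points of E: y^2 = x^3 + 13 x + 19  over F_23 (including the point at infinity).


For each x in F_23, count y with y^2 = x^3 + 13 x + 19 mod 23:
  x = 3: RHS = 16, y in [4, 19]  -> 2 point(s)
  x = 5: RHS = 2, y in [5, 18]  -> 2 point(s)
  x = 7: RHS = 16, y in [4, 19]  -> 2 point(s)
  x = 13: RHS = 16, y in [4, 19]  -> 2 point(s)
  x = 14: RHS = 1, y in [1, 22]  -> 2 point(s)
  x = 15: RHS = 1, y in [1, 22]  -> 2 point(s)
  x = 17: RHS = 1, y in [1, 22]  -> 2 point(s)
  x = 18: RHS = 13, y in [6, 17]  -> 2 point(s)
  x = 19: RHS = 18, y in [8, 15]  -> 2 point(s)
  x = 21: RHS = 8, y in [10, 13]  -> 2 point(s)
Affine points: 20. Add the point at infinity: total = 21.

#E(F_23) = 21


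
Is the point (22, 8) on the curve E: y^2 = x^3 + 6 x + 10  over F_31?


Check whether y^2 = x^3 + 6 x + 10 (mod 31) for (x, y) = (22, 8).
LHS: y^2 = 8^2 mod 31 = 2
RHS: x^3 + 6 x + 10 = 22^3 + 6*22 + 10 mod 31 = 2
LHS = RHS

Yes, on the curve


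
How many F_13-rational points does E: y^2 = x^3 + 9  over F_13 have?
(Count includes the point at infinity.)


For each x in F_13, count y with y^2 = x^3 + 0 x + 9 mod 13:
  x = 0: RHS = 9, y in [3, 10]  -> 2 point(s)
  x = 1: RHS = 10, y in [6, 7]  -> 2 point(s)
  x = 2: RHS = 4, y in [2, 11]  -> 2 point(s)
  x = 3: RHS = 10, y in [6, 7]  -> 2 point(s)
  x = 5: RHS = 4, y in [2, 11]  -> 2 point(s)
  x = 6: RHS = 4, y in [2, 11]  -> 2 point(s)
  x = 7: RHS = 1, y in [1, 12]  -> 2 point(s)
  x = 8: RHS = 1, y in [1, 12]  -> 2 point(s)
  x = 9: RHS = 10, y in [6, 7]  -> 2 point(s)
  x = 11: RHS = 1, y in [1, 12]  -> 2 point(s)
Affine points: 20. Add the point at infinity: total = 21.

#E(F_13) = 21


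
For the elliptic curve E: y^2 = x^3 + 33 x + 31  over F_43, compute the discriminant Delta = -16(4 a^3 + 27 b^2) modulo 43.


4 a^3 + 27 b^2 = 4*33^3 + 27*31^2 = 143748 + 25947 = 169695
Delta = -16 * (169695) = -2715120
Delta mod 43 = 29

Delta = 29 (mod 43)


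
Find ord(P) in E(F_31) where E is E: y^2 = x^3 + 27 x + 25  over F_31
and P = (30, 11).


Compute successive multiples of P until we hit O:
  1P = (30, 11)
  2P = (20, 28)
  3P = (9, 6)
  4P = (0, 5)
  5P = (6, 0)
  6P = (0, 26)
  7P = (9, 25)
  8P = (20, 3)
  ... (continuing to 10P)
  10P = O

ord(P) = 10


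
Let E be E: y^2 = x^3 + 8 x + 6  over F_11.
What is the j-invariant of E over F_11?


Delta = -16(4 a^3 + 27 b^2) mod 11 = 3
-1728 * (4 a)^3 = -1728 * (4*8)^3 mod 11 = 1
j = 1 * 3^(-1) mod 11 = 4

j = 4 (mod 11)


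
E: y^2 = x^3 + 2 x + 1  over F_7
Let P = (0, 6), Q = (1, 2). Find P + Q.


P != Q, so use the chord formula.
s = (y2 - y1) / (x2 - x1) = (3) / (1) mod 7 = 3
x3 = s^2 - x1 - x2 mod 7 = 3^2 - 0 - 1 = 1
y3 = s (x1 - x3) - y1 mod 7 = 3 * (0 - 1) - 6 = 5

P + Q = (1, 5)


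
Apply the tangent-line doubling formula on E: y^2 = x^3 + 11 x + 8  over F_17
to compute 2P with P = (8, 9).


Doubling: s = (3 x1^2 + a) / (2 y1)
s = (3*8^2 + 11) / (2*9) mod 17 = 16
x3 = s^2 - 2 x1 mod 17 = 16^2 - 2*8 = 2
y3 = s (x1 - x3) - y1 mod 17 = 16 * (8 - 2) - 9 = 2

2P = (2, 2)


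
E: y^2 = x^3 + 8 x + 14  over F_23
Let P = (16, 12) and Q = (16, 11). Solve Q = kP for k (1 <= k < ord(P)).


Enumerate multiples of P until we hit Q = (16, 11):
  1P = (16, 12)
  2P = (4, 8)
  3P = (21, 17)
  4P = (10, 17)
  5P = (6, 18)
  6P = (17, 7)
  7P = (15, 6)
  8P = (5, 8)
  9P = (20, 20)
  10P = (14, 15)
  11P = (1, 0)
  12P = (14, 8)
  13P = (20, 3)
  14P = (5, 15)
  15P = (15, 17)
  16P = (17, 16)
  17P = (6, 5)
  18P = (10, 6)
  19P = (21, 6)
  20P = (4, 15)
  21P = (16, 11)
Match found at i = 21.

k = 21


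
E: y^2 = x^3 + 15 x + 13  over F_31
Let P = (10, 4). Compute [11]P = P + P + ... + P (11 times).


k = 11 = 1011_2 (binary, LSB first: 1101)
Double-and-add from P = (10, 4):
  bit 0 = 1: acc = O + (10, 4) = (10, 4)
  bit 1 = 1: acc = (10, 4) + (8, 5) = (21, 17)
  bit 2 = 0: acc unchanged = (21, 17)
  bit 3 = 1: acc = (21, 17) + (18, 15) = (20, 25)

11P = (20, 25)


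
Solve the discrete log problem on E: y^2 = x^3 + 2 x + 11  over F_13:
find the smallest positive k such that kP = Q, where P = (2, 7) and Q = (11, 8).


Enumerate multiples of P until we hit Q = (11, 8):
  1P = (2, 7)
  2P = (10, 11)
  3P = (11, 8)
Match found at i = 3.

k = 3


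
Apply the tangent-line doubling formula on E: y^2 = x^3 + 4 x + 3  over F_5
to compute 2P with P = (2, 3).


Doubling: s = (3 x1^2 + a) / (2 y1)
s = (3*2^2 + 4) / (2*3) mod 5 = 1
x3 = s^2 - 2 x1 mod 5 = 1^2 - 2*2 = 2
y3 = s (x1 - x3) - y1 mod 5 = 1 * (2 - 2) - 3 = 2

2P = (2, 2)


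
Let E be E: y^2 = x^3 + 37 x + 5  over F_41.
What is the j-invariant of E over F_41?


Delta = -16(4 a^3 + 27 b^2) mod 41 = 20
-1728 * (4 a)^3 = -1728 * (4*37)^3 mod 41 = 17
j = 17 * 20^(-1) mod 41 = 7

j = 7 (mod 41)


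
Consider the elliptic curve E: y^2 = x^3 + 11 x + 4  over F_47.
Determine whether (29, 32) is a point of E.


Check whether y^2 = x^3 + 11 x + 4 (mod 47) for (x, y) = (29, 32).
LHS: y^2 = 32^2 mod 47 = 37
RHS: x^3 + 11 x + 4 = 29^3 + 11*29 + 4 mod 47 = 37
LHS = RHS

Yes, on the curve


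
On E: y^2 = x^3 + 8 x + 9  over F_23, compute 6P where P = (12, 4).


k = 6 = 110_2 (binary, LSB first: 011)
Double-and-add from P = (12, 4):
  bit 0 = 0: acc unchanged = O
  bit 1 = 1: acc = O + (11, 5) = (11, 5)
  bit 2 = 1: acc = (11, 5) + (5, 6) = (0, 20)

6P = (0, 20)


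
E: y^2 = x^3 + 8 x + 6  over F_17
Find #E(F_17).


For each x in F_17, count y with y^2 = x^3 + 8 x + 6 mod 17:
  x = 1: RHS = 15, y in [7, 10]  -> 2 point(s)
  x = 2: RHS = 13, y in [8, 9]  -> 2 point(s)
  x = 4: RHS = 0, y in [0]  -> 1 point(s)
  x = 5: RHS = 1, y in [1, 16]  -> 2 point(s)
  x = 6: RHS = 15, y in [7, 10]  -> 2 point(s)
  x = 8: RHS = 4, y in [2, 15]  -> 2 point(s)
  x = 9: RHS = 8, y in [5, 12]  -> 2 point(s)
  x = 10: RHS = 15, y in [7, 10]  -> 2 point(s)
  x = 15: RHS = 16, y in [4, 13]  -> 2 point(s)
Affine points: 17. Add the point at infinity: total = 18.

#E(F_17) = 18


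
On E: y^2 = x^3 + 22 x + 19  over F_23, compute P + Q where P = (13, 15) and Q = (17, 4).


P != Q, so use the chord formula.
s = (y2 - y1) / (x2 - x1) = (12) / (4) mod 23 = 3
x3 = s^2 - x1 - x2 mod 23 = 3^2 - 13 - 17 = 2
y3 = s (x1 - x3) - y1 mod 23 = 3 * (13 - 2) - 15 = 18

P + Q = (2, 18)


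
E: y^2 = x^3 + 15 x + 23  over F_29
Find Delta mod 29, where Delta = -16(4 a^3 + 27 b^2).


4 a^3 + 27 b^2 = 4*15^3 + 27*23^2 = 13500 + 14283 = 27783
Delta = -16 * (27783) = -444528
Delta mod 29 = 13

Delta = 13 (mod 29)


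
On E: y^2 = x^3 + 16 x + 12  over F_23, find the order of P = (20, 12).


Compute successive multiples of P until we hit O:
  1P = (20, 12)
  2P = (15, 19)
  3P = (1, 12)
  4P = (2, 11)
  5P = (13, 5)
  6P = (14, 17)
  7P = (21, 8)
  8P = (21, 15)
  ... (continuing to 15P)
  15P = O

ord(P) = 15


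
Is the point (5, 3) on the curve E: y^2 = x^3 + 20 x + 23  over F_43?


Check whether y^2 = x^3 + 20 x + 23 (mod 43) for (x, y) = (5, 3).
LHS: y^2 = 3^2 mod 43 = 9
RHS: x^3 + 20 x + 23 = 5^3 + 20*5 + 23 mod 43 = 33
LHS != RHS

No, not on the curve


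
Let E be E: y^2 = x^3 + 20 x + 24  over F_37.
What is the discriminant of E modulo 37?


4 a^3 + 27 b^2 = 4*20^3 + 27*24^2 = 32000 + 15552 = 47552
Delta = -16 * (47552) = -760832
Delta mod 37 = 36

Delta = 36 (mod 37)


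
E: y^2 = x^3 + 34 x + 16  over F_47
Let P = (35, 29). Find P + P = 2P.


Doubling: s = (3 x1^2 + a) / (2 y1)
s = (3*35^2 + 34) / (2*29) mod 47 = 21
x3 = s^2 - 2 x1 mod 47 = 21^2 - 2*35 = 42
y3 = s (x1 - x3) - y1 mod 47 = 21 * (35 - 42) - 29 = 12

2P = (42, 12)


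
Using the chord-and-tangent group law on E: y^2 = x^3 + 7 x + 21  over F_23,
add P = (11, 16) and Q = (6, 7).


P != Q, so use the chord formula.
s = (y2 - y1) / (x2 - x1) = (14) / (18) mod 23 = 11
x3 = s^2 - x1 - x2 mod 23 = 11^2 - 11 - 6 = 12
y3 = s (x1 - x3) - y1 mod 23 = 11 * (11 - 12) - 16 = 19

P + Q = (12, 19)


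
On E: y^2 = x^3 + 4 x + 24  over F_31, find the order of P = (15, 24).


Compute successive multiples of P until we hit O:
  1P = (15, 24)
  2P = (5, 18)
  3P = (25, 1)
  4P = (9, 18)
  5P = (8, 14)
  6P = (17, 13)
  7P = (6, 4)
  8P = (18, 21)
  ... (continuing to 41P)
  41P = O

ord(P) = 41


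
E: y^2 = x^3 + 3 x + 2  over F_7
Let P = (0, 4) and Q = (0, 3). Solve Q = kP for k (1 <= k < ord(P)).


Enumerate multiples of P until we hit Q = (0, 3):
  1P = (0, 4)
  2P = (2, 4)
  3P = (5, 3)
  4P = (4, 1)
  5P = (4, 6)
  6P = (5, 4)
  7P = (2, 3)
  8P = (0, 3)
Match found at i = 8.

k = 8


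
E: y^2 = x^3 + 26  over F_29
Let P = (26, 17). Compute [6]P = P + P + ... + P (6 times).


k = 6 = 110_2 (binary, LSB first: 011)
Double-and-add from P = (26, 17):
  bit 0 = 0: acc unchanged = O
  bit 1 = 1: acc = O + (5, 21) = (5, 21)
  bit 2 = 1: acc = (5, 21) + (25, 22) = (23, 10)

6P = (23, 10)


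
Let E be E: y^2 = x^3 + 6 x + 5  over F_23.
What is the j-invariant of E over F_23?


Delta = -16(4 a^3 + 27 b^2) mod 23 = 9
-1728 * (4 a)^3 = -1728 * (4*6)^3 mod 23 = 20
j = 20 * 9^(-1) mod 23 = 15

j = 15 (mod 23)


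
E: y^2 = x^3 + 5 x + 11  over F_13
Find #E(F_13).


For each x in F_13, count y with y^2 = x^3 + 5 x + 11 mod 13:
  x = 1: RHS = 4, y in [2, 11]  -> 2 point(s)
  x = 2: RHS = 3, y in [4, 9]  -> 2 point(s)
  x = 3: RHS = 1, y in [1, 12]  -> 2 point(s)
  x = 4: RHS = 4, y in [2, 11]  -> 2 point(s)
  x = 6: RHS = 10, y in [6, 7]  -> 2 point(s)
  x = 7: RHS = 12, y in [5, 8]  -> 2 point(s)
  x = 8: RHS = 4, y in [2, 11]  -> 2 point(s)
Affine points: 14. Add the point at infinity: total = 15.

#E(F_13) = 15


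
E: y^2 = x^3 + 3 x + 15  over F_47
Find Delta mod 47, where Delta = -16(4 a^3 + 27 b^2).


4 a^3 + 27 b^2 = 4*3^3 + 27*15^2 = 108 + 6075 = 6183
Delta = -16 * (6183) = -98928
Delta mod 47 = 7

Delta = 7 (mod 47)


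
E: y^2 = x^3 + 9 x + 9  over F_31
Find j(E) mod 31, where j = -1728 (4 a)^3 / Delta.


Delta = -16(4 a^3 + 27 b^2) mod 31 = 6
-1728 * (4 a)^3 = -1728 * (4*9)^3 mod 31 = 8
j = 8 * 6^(-1) mod 31 = 22

j = 22 (mod 31)


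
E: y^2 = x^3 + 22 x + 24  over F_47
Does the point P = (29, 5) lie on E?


Check whether y^2 = x^3 + 22 x + 24 (mod 47) for (x, y) = (29, 5).
LHS: y^2 = 5^2 mod 47 = 25
RHS: x^3 + 22 x + 24 = 29^3 + 22*29 + 24 mod 47 = 0
LHS != RHS

No, not on the curve


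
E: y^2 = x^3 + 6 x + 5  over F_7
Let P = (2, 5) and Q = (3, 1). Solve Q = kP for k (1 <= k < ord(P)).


Enumerate multiples of P until we hit Q = (3, 1):
  1P = (2, 5)
  2P = (4, 4)
  3P = (3, 6)
  4P = (3, 1)
Match found at i = 4.

k = 4


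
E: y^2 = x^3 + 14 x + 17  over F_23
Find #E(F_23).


For each x in F_23, count y with y^2 = x^3 + 14 x + 17 mod 23:
  x = 1: RHS = 9, y in [3, 20]  -> 2 point(s)
  x = 6: RHS = 18, y in [8, 15]  -> 2 point(s)
  x = 12: RHS = 4, y in [2, 21]  -> 2 point(s)
  x = 13: RHS = 4, y in [2, 21]  -> 2 point(s)
  x = 14: RHS = 13, y in [6, 17]  -> 2 point(s)
  x = 16: RHS = 13, y in [6, 17]  -> 2 point(s)
  x = 17: RHS = 16, y in [4, 19]  -> 2 point(s)
  x = 18: RHS = 6, y in [11, 12]  -> 2 point(s)
  x = 19: RHS = 12, y in [9, 14]  -> 2 point(s)
  x = 21: RHS = 4, y in [2, 21]  -> 2 point(s)
  x = 22: RHS = 2, y in [5, 18]  -> 2 point(s)
Affine points: 22. Add the point at infinity: total = 23.

#E(F_23) = 23


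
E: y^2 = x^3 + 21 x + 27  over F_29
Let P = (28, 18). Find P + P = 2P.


Doubling: s = (3 x1^2 + a) / (2 y1)
s = (3*28^2 + 21) / (2*18) mod 29 = 20
x3 = s^2 - 2 x1 mod 29 = 20^2 - 2*28 = 25
y3 = s (x1 - x3) - y1 mod 29 = 20 * (28 - 25) - 18 = 13

2P = (25, 13)


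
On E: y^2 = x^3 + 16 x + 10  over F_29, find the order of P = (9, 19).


Compute successive multiples of P until we hit O:
  1P = (9, 19)
  2P = (20, 6)
  3P = (28, 14)
  4P = (14, 22)
  5P = (11, 3)
  6P = (15, 0)
  7P = (11, 26)
  8P = (14, 7)
  ... (continuing to 12P)
  12P = O

ord(P) = 12


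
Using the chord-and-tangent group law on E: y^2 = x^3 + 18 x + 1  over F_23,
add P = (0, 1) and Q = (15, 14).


P != Q, so use the chord formula.
s = (y2 - y1) / (x2 - x1) = (13) / (15) mod 23 = 7
x3 = s^2 - x1 - x2 mod 23 = 7^2 - 0 - 15 = 11
y3 = s (x1 - x3) - y1 mod 23 = 7 * (0 - 11) - 1 = 14

P + Q = (11, 14)


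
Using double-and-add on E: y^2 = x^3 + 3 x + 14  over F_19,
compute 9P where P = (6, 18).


k = 9 = 1001_2 (binary, LSB first: 1001)
Double-and-add from P = (6, 18):
  bit 0 = 1: acc = O + (6, 18) = (6, 18)
  bit 1 = 0: acc unchanged = (6, 18)
  bit 2 = 0: acc unchanged = (6, 18)
  bit 3 = 1: acc = (6, 18) + (7, 13) = (12, 12)

9P = (12, 12)


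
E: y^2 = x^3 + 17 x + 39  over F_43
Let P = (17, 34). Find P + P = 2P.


Doubling: s = (3 x1^2 + a) / (2 y1)
s = (3*17^2 + 17) / (2*34) mod 43 = 13
x3 = s^2 - 2 x1 mod 43 = 13^2 - 2*17 = 6
y3 = s (x1 - x3) - y1 mod 43 = 13 * (17 - 6) - 34 = 23

2P = (6, 23)


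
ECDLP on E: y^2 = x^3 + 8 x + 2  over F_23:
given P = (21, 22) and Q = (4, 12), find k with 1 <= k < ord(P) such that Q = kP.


Enumerate multiples of P until we hit Q = (4, 12):
  1P = (21, 22)
  2P = (12, 3)
  3P = (22, 4)
  4P = (5, 12)
  5P = (15, 22)
  6P = (10, 1)
  7P = (8, 7)
  8P = (2, 7)
  9P = (4, 12)
Match found at i = 9.

k = 9


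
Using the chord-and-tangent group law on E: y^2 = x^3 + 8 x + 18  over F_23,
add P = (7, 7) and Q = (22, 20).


P != Q, so use the chord formula.
s = (y2 - y1) / (x2 - x1) = (13) / (15) mod 23 = 7
x3 = s^2 - x1 - x2 mod 23 = 7^2 - 7 - 22 = 20
y3 = s (x1 - x3) - y1 mod 23 = 7 * (7 - 20) - 7 = 17

P + Q = (20, 17)


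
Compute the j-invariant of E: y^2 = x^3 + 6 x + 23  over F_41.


Delta = -16(4 a^3 + 27 b^2) mod 41 = 40
-1728 * (4 a)^3 = -1728 * (4*6)^3 mod 41 = 40
j = 40 * 40^(-1) mod 41 = 1

j = 1 (mod 41)


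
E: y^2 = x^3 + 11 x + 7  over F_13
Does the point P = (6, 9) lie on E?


Check whether y^2 = x^3 + 11 x + 7 (mod 13) for (x, y) = (6, 9).
LHS: y^2 = 9^2 mod 13 = 3
RHS: x^3 + 11 x + 7 = 6^3 + 11*6 + 7 mod 13 = 3
LHS = RHS

Yes, on the curve


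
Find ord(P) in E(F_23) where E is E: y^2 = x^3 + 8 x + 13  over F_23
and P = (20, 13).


Compute successive multiples of P until we hit O:
  1P = (20, 13)
  2P = (22, 2)
  3P = (17, 5)
  4P = (11, 11)
  5P = (0, 17)
  6P = (15, 9)
  7P = (19, 20)
  8P = (10, 9)
  ... (continuing to 27P)
  27P = O

ord(P) = 27


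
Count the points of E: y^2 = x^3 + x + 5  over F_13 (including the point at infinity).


For each x in F_13, count y with y^2 = x^3 + 1 x + 5 mod 13:
  x = 3: RHS = 9, y in [3, 10]  -> 2 point(s)
  x = 7: RHS = 4, y in [2, 11]  -> 2 point(s)
  x = 10: RHS = 1, y in [1, 12]  -> 2 point(s)
  x = 12: RHS = 3, y in [4, 9]  -> 2 point(s)
Affine points: 8. Add the point at infinity: total = 9.

#E(F_13) = 9


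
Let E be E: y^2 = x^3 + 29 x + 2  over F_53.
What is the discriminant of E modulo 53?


4 a^3 + 27 b^2 = 4*29^3 + 27*2^2 = 97556 + 108 = 97664
Delta = -16 * (97664) = -1562624
Delta mod 53 = 28

Delta = 28 (mod 53)


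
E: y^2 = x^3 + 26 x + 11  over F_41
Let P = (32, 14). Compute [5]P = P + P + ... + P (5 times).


k = 5 = 101_2 (binary, LSB first: 101)
Double-and-add from P = (32, 14):
  bit 0 = 1: acc = O + (32, 14) = (32, 14)
  bit 1 = 0: acc unchanged = (32, 14)
  bit 2 = 1: acc = (32, 14) + (19, 36) = (13, 39)

5P = (13, 39)


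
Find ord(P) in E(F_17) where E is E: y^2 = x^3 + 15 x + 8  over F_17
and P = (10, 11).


Compute successive multiples of P until we hit O:
  1P = (10, 11)
  2P = (5, 15)
  3P = (4, 8)
  4P = (16, 3)
  5P = (6, 12)
  6P = (0, 12)
  7P = (15, 15)
  8P = (11, 12)
  ... (continuing to 19P)
  19P = O

ord(P) = 19


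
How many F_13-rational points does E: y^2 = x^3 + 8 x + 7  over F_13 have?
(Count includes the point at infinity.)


For each x in F_13, count y with y^2 = x^3 + 8 x + 7 mod 13:
  x = 1: RHS = 3, y in [4, 9]  -> 2 point(s)
  x = 4: RHS = 12, y in [5, 8]  -> 2 point(s)
  x = 5: RHS = 3, y in [4, 9]  -> 2 point(s)
  x = 7: RHS = 3, y in [4, 9]  -> 2 point(s)
  x = 11: RHS = 9, y in [3, 10]  -> 2 point(s)
Affine points: 10. Add the point at infinity: total = 11.

#E(F_13) = 11


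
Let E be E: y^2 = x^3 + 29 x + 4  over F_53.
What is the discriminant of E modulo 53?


4 a^3 + 27 b^2 = 4*29^3 + 27*4^2 = 97556 + 432 = 97988
Delta = -16 * (97988) = -1567808
Delta mod 53 = 38

Delta = 38 (mod 53)


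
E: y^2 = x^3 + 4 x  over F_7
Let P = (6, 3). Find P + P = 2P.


Doubling: s = (3 x1^2 + a) / (2 y1)
s = (3*6^2 + 4) / (2*3) mod 7 = 0
x3 = s^2 - 2 x1 mod 7 = 0^2 - 2*6 = 2
y3 = s (x1 - x3) - y1 mod 7 = 0 * (6 - 2) - 3 = 4

2P = (2, 4)


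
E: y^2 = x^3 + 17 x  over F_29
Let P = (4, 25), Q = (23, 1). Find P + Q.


P != Q, so use the chord formula.
s = (y2 - y1) / (x2 - x1) = (5) / (19) mod 29 = 14
x3 = s^2 - x1 - x2 mod 29 = 14^2 - 4 - 23 = 24
y3 = s (x1 - x3) - y1 mod 29 = 14 * (4 - 24) - 25 = 14

P + Q = (24, 14)


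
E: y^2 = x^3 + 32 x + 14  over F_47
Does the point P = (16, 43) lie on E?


Check whether y^2 = x^3 + 32 x + 14 (mod 47) for (x, y) = (16, 43).
LHS: y^2 = 43^2 mod 47 = 16
RHS: x^3 + 32 x + 14 = 16^3 + 32*16 + 14 mod 47 = 16
LHS = RHS

Yes, on the curve


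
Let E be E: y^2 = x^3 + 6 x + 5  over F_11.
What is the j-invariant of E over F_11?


Delta = -16(4 a^3 + 27 b^2) mod 11 = 5
-1728 * (4 a)^3 = -1728 * (4*6)^3 mod 11 = 3
j = 3 * 5^(-1) mod 11 = 5

j = 5 (mod 11)


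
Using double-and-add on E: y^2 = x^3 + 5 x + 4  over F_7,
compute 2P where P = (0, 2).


k = 2 = 10_2 (binary, LSB first: 01)
Double-and-add from P = (0, 2):
  bit 0 = 0: acc unchanged = O
  bit 1 = 1: acc = O + (2, 6) = (2, 6)

2P = (2, 6)


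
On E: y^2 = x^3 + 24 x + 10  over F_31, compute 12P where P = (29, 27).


k = 12 = 1100_2 (binary, LSB first: 0011)
Double-and-add from P = (29, 27):
  bit 0 = 0: acc unchanged = O
  bit 1 = 0: acc unchanged = O
  bit 2 = 1: acc = O + (30, 27) = (30, 27)
  bit 3 = 1: acc = (30, 27) + (10, 14) = (7, 5)

12P = (7, 5)


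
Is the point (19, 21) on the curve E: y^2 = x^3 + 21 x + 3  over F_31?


Check whether y^2 = x^3 + 21 x + 3 (mod 31) for (x, y) = (19, 21).
LHS: y^2 = 21^2 mod 31 = 7
RHS: x^3 + 21 x + 3 = 19^3 + 21*19 + 3 mod 31 = 7
LHS = RHS

Yes, on the curve


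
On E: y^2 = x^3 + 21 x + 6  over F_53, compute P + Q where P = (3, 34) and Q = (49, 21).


P != Q, so use the chord formula.
s = (y2 - y1) / (x2 - x1) = (40) / (46) mod 53 = 17
x3 = s^2 - x1 - x2 mod 53 = 17^2 - 3 - 49 = 25
y3 = s (x1 - x3) - y1 mod 53 = 17 * (3 - 25) - 34 = 16

P + Q = (25, 16)


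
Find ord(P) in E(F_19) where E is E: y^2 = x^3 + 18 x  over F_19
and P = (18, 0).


Compute successive multiples of P until we hit O:
  1P = (18, 0)
  2P = O

ord(P) = 2


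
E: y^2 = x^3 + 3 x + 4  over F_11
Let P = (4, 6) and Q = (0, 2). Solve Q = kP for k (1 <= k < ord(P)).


Enumerate multiples of P until we hit Q = (0, 2):
  1P = (4, 6)
  2P = (8, 10)
  3P = (0, 9)
  4P = (0, 2)
Match found at i = 4.

k = 4


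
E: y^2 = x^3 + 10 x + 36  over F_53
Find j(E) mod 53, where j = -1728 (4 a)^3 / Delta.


Delta = -16(4 a^3 + 27 b^2) mod 53 = 44
-1728 * (4 a)^3 = -1728 * (4*10)^3 mod 53 = 26
j = 26 * 44^(-1) mod 53 = 3

j = 3 (mod 53)


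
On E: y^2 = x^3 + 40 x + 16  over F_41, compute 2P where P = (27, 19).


Doubling: s = (3 x1^2 + a) / (2 y1)
s = (3*27^2 + 40) / (2*19) mod 41 = 23
x3 = s^2 - 2 x1 mod 41 = 23^2 - 2*27 = 24
y3 = s (x1 - x3) - y1 mod 41 = 23 * (27 - 24) - 19 = 9

2P = (24, 9)


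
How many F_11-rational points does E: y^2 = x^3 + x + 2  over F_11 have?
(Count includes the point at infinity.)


For each x in F_11, count y with y^2 = x^3 + 1 x + 2 mod 11:
  x = 1: RHS = 4, y in [2, 9]  -> 2 point(s)
  x = 2: RHS = 1, y in [1, 10]  -> 2 point(s)
  x = 4: RHS = 4, y in [2, 9]  -> 2 point(s)
  x = 5: RHS = 0, y in [0]  -> 1 point(s)
  x = 6: RHS = 4, y in [2, 9]  -> 2 point(s)
  x = 7: RHS = 0, y in [0]  -> 1 point(s)
  x = 8: RHS = 5, y in [4, 7]  -> 2 point(s)
  x = 9: RHS = 3, y in [5, 6]  -> 2 point(s)
  x = 10: RHS = 0, y in [0]  -> 1 point(s)
Affine points: 15. Add the point at infinity: total = 16.

#E(F_11) = 16


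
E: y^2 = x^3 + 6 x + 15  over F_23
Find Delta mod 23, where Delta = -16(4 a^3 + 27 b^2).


4 a^3 + 27 b^2 = 4*6^3 + 27*15^2 = 864 + 6075 = 6939
Delta = -16 * (6939) = -111024
Delta mod 23 = 20

Delta = 20 (mod 23)


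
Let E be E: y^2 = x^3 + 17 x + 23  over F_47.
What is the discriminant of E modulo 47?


4 a^3 + 27 b^2 = 4*17^3 + 27*23^2 = 19652 + 14283 = 33935
Delta = -16 * (33935) = -542960
Delta mod 47 = 31

Delta = 31 (mod 47)


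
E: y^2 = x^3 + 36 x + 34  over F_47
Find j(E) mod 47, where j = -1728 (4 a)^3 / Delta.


Delta = -16(4 a^3 + 27 b^2) mod 47 = 3
-1728 * (4 a)^3 = -1728 * (4*36)^3 mod 47 = 15
j = 15 * 3^(-1) mod 47 = 5

j = 5 (mod 47)


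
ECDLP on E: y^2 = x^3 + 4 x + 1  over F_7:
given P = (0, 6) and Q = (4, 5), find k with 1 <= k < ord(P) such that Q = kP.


Enumerate multiples of P until we hit Q = (4, 5):
  1P = (0, 6)
  2P = (4, 2)
  3P = (4, 5)
Match found at i = 3.

k = 3


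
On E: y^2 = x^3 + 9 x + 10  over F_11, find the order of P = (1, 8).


Compute successive multiples of P until we hit O:
  1P = (1, 8)
  2P = (2, 5)
  3P = (6, 7)
  4P = (8, 0)
  5P = (6, 4)
  6P = (2, 6)
  7P = (1, 3)
  8P = O

ord(P) = 8


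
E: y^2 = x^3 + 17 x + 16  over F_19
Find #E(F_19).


For each x in F_19, count y with y^2 = x^3 + 17 x + 16 mod 19:
  x = 0: RHS = 16, y in [4, 15]  -> 2 point(s)
  x = 2: RHS = 1, y in [1, 18]  -> 2 point(s)
  x = 5: RHS = 17, y in [6, 13]  -> 2 point(s)
  x = 6: RHS = 11, y in [7, 12]  -> 2 point(s)
  x = 9: RHS = 5, y in [9, 10]  -> 2 point(s)
  x = 15: RHS = 17, y in [6, 13]  -> 2 point(s)
  x = 18: RHS = 17, y in [6, 13]  -> 2 point(s)
Affine points: 14. Add the point at infinity: total = 15.

#E(F_19) = 15


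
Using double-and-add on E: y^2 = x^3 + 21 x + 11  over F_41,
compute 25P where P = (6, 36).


k = 25 = 11001_2 (binary, LSB first: 10011)
Double-and-add from P = (6, 36):
  bit 0 = 1: acc = O + (6, 36) = (6, 36)
  bit 1 = 0: acc unchanged = (6, 36)
  bit 2 = 0: acc unchanged = (6, 36)
  bit 3 = 1: acc = (6, 36) + (22, 25) = (21, 23)
  bit 4 = 1: acc = (21, 23) + (29, 32) = (7, 3)

25P = (7, 3)


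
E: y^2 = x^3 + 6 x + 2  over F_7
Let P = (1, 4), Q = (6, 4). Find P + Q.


P != Q, so use the chord formula.
s = (y2 - y1) / (x2 - x1) = (0) / (5) mod 7 = 0
x3 = s^2 - x1 - x2 mod 7 = 0^2 - 1 - 6 = 0
y3 = s (x1 - x3) - y1 mod 7 = 0 * (1 - 0) - 4 = 3

P + Q = (0, 3)


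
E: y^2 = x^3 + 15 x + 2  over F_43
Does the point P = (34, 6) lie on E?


Check whether y^2 = x^3 + 15 x + 2 (mod 43) for (x, y) = (34, 6).
LHS: y^2 = 6^2 mod 43 = 36
RHS: x^3 + 15 x + 2 = 34^3 + 15*34 + 2 mod 43 = 41
LHS != RHS

No, not on the curve


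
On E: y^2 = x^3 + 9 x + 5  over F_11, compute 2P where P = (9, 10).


Doubling: s = (3 x1^2 + a) / (2 y1)
s = (3*9^2 + 9) / (2*10) mod 11 = 6
x3 = s^2 - 2 x1 mod 11 = 6^2 - 2*9 = 7
y3 = s (x1 - x3) - y1 mod 11 = 6 * (9 - 7) - 10 = 2

2P = (7, 2)


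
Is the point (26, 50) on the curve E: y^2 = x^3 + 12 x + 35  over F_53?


Check whether y^2 = x^3 + 12 x + 35 (mod 53) for (x, y) = (26, 50).
LHS: y^2 = 50^2 mod 53 = 9
RHS: x^3 + 12 x + 35 = 26^3 + 12*26 + 35 mod 53 = 9
LHS = RHS

Yes, on the curve


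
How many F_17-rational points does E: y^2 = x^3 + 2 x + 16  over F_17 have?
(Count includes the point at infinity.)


For each x in F_17, count y with y^2 = x^3 + 2 x + 16 mod 17:
  x = 0: RHS = 16, y in [4, 13]  -> 2 point(s)
  x = 1: RHS = 2, y in [6, 11]  -> 2 point(s)
  x = 3: RHS = 15, y in [7, 10]  -> 2 point(s)
  x = 5: RHS = 15, y in [7, 10]  -> 2 point(s)
  x = 7: RHS = 16, y in [4, 13]  -> 2 point(s)
  x = 8: RHS = 0, y in [0]  -> 1 point(s)
  x = 9: RHS = 15, y in [7, 10]  -> 2 point(s)
  x = 10: RHS = 16, y in [4, 13]  -> 2 point(s)
  x = 11: RHS = 9, y in [3, 14]  -> 2 point(s)
  x = 12: RHS = 0, y in [0]  -> 1 point(s)
  x = 14: RHS = 0, y in [0]  -> 1 point(s)
  x = 15: RHS = 4, y in [2, 15]  -> 2 point(s)
  x = 16: RHS = 13, y in [8, 9]  -> 2 point(s)
Affine points: 23. Add the point at infinity: total = 24.

#E(F_17) = 24


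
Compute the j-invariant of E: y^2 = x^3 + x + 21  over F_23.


Delta = -16(4 a^3 + 27 b^2) mod 23 = 2
-1728 * (4 a)^3 = -1728 * (4*1)^3 mod 23 = 15
j = 15 * 2^(-1) mod 23 = 19

j = 19 (mod 23)


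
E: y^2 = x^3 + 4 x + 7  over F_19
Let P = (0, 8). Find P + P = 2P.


Doubling: s = (3 x1^2 + a) / (2 y1)
s = (3*0^2 + 4) / (2*8) mod 19 = 5
x3 = s^2 - 2 x1 mod 19 = 5^2 - 2*0 = 6
y3 = s (x1 - x3) - y1 mod 19 = 5 * (0 - 6) - 8 = 0

2P = (6, 0)


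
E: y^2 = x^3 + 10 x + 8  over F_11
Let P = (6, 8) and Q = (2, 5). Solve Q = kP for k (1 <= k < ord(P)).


Enumerate multiples of P until we hit Q = (2, 5):
  1P = (6, 8)
  2P = (2, 5)
Match found at i = 2.

k = 2


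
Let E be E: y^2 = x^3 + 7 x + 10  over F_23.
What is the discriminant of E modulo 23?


4 a^3 + 27 b^2 = 4*7^3 + 27*10^2 = 1372 + 2700 = 4072
Delta = -16 * (4072) = -65152
Delta mod 23 = 7

Delta = 7 (mod 23)


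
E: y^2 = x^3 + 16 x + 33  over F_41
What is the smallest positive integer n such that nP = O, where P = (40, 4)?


Compute successive multiples of P until we hit O:
  1P = (40, 4)
  2P = (7, 18)
  3P = (15, 9)
  4P = (9, 39)
  5P = (35, 34)
  6P = (2, 14)
  7P = (1, 3)
  8P = (31, 12)
  ... (continuing to 47P)
  47P = O

ord(P) = 47


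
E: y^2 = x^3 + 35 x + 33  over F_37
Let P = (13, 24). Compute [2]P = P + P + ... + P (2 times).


k = 2 = 10_2 (binary, LSB first: 01)
Double-and-add from P = (13, 24):
  bit 0 = 0: acc unchanged = O
  bit 1 = 1: acc = O + (2, 0) = (2, 0)

2P = (2, 0)


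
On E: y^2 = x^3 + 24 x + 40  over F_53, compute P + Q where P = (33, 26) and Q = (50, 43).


P != Q, so use the chord formula.
s = (y2 - y1) / (x2 - x1) = (17) / (17) mod 53 = 1
x3 = s^2 - x1 - x2 mod 53 = 1^2 - 33 - 50 = 24
y3 = s (x1 - x3) - y1 mod 53 = 1 * (33 - 24) - 26 = 36

P + Q = (24, 36)


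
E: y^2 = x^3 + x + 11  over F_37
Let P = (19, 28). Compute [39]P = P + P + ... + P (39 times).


k = 39 = 100111_2 (binary, LSB first: 111001)
Double-and-add from P = (19, 28):
  bit 0 = 1: acc = O + (19, 28) = (19, 28)
  bit 1 = 1: acc = (19, 28) + (2, 13) = (5, 17)
  bit 2 = 1: acc = (5, 17) + (24, 13) = (35, 1)
  bit 3 = 0: acc unchanged = (35, 1)
  bit 4 = 0: acc unchanged = (35, 1)
  bit 5 = 1: acc = (35, 1) + (0, 14) = (35, 36)

39P = (35, 36)


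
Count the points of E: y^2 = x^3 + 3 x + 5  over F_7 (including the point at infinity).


For each x in F_7, count y with y^2 = x^3 + 3 x + 5 mod 7:
  x = 1: RHS = 2, y in [3, 4]  -> 2 point(s)
  x = 4: RHS = 4, y in [2, 5]  -> 2 point(s)
  x = 6: RHS = 1, y in [1, 6]  -> 2 point(s)
Affine points: 6. Add the point at infinity: total = 7.

#E(F_7) = 7


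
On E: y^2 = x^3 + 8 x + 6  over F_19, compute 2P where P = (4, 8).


Doubling: s = (3 x1^2 + a) / (2 y1)
s = (3*4^2 + 8) / (2*8) mod 19 = 13
x3 = s^2 - 2 x1 mod 19 = 13^2 - 2*4 = 9
y3 = s (x1 - x3) - y1 mod 19 = 13 * (4 - 9) - 8 = 3

2P = (9, 3)


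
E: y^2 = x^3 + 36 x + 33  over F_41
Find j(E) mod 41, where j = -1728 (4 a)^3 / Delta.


Delta = -16(4 a^3 + 27 b^2) mod 41 = 32
-1728 * (4 a)^3 = -1728 * (4*36)^3 mod 41 = 30
j = 30 * 32^(-1) mod 41 = 24

j = 24 (mod 41)


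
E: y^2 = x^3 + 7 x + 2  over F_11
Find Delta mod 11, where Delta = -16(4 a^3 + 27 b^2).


4 a^3 + 27 b^2 = 4*7^3 + 27*2^2 = 1372 + 108 = 1480
Delta = -16 * (1480) = -23680
Delta mod 11 = 3

Delta = 3 (mod 11)


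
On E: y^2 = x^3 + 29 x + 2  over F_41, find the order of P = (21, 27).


Compute successive multiples of P until we hit O:
  1P = (21, 27)
  2P = (32, 18)
  3P = (9, 34)
  4P = (27, 38)
  5P = (18, 40)
  6P = (39, 10)
  7P = (1, 27)
  8P = (19, 14)
  ... (continuing to 41P)
  41P = O

ord(P) = 41


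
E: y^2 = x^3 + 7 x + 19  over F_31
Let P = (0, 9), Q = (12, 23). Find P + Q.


P != Q, so use the chord formula.
s = (y2 - y1) / (x2 - x1) = (14) / (12) mod 31 = 27
x3 = s^2 - x1 - x2 mod 31 = 27^2 - 0 - 12 = 4
y3 = s (x1 - x3) - y1 mod 31 = 27 * (0 - 4) - 9 = 7

P + Q = (4, 7)
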